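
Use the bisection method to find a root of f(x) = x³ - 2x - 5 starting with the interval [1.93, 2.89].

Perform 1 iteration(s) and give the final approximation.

f(x) = x³ - 2x - 5
Initial interval: [1.93, 2.89]

Iteration 1:
  c_1 = (1.930000 + 2.890000)/2 = 2.410000
  f(c_1) = f(2.410000) = 4.177521
  f(a) × f(c) < 0, new interval: [1.930000, 2.410000]

After 1 iteration(s), the approximation is c_1 = 2.410000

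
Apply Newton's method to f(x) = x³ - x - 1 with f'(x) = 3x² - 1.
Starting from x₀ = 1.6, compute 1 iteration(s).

f(x) = x³ - x - 1
f'(x) = 3x² - 1
x₀ = 1.6

Newton-Raphson formula: x_{n+1} = x_n - f(x_n)/f'(x_n)

Iteration 1:
  f(1.600000) = 1.496000
  f'(1.600000) = 6.680000
  x_1 = 1.600000 - 1.496000/6.680000 = 1.376048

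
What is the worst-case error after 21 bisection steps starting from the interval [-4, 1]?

Bisection error bound: |error| ≤ (b-a)/2^n
|error| ≤ (1 - (-4))/2^21 = 5/2^21
|error| ≤ 0.0000023842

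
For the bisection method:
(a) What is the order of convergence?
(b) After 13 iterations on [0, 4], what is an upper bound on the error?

(a) Bisection has linear (order 1) convergence; the error is halved each step.

(b) Error bound = (b-a)/2^n = (4 - 0)/2^{13}
    = 4/2^{13}

(a) 1 (linear); (b) error ≤ 4.88e-04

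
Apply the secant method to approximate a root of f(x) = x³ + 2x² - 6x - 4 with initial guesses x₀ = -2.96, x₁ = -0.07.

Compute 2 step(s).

f(x) = x³ + 2x² - 6x - 4
x₀ = -2.96, x₁ = -0.07

Secant formula: x_{n+1} = x_n - f(x_n)(x_n - x_{n-1})/(f(x_n) - f(x_{n-1}))

Iteration 1:
  f(-2.960000) = 5.348864
  f(-0.070000) = -3.570543
  x_2 = -0.070000 - (-3.570543)×(-0.070000 - (-2.960000))/(-3.570543 - 5.348864)
       = -1.226901
Iteration 2:
  f(-0.070000) = -3.570543
  f(-1.226901) = 4.525140
  x_3 = -1.226901 - 4.525140×(-1.226901 - (-0.070000))/(4.525140 - (-3.570543))
       = -0.580243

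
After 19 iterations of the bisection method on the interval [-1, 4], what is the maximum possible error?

Bisection error bound: |error| ≤ (b-a)/2^n
|error| ≤ (4 - (-1))/2^19 = 5/2^19
|error| ≤ 0.0000095367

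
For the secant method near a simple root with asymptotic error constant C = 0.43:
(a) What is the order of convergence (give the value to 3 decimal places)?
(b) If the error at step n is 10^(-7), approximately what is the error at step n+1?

(a) Secant method has superlinear convergence with order φ = (1+√5)/2 ≈ 1.618.
    This means |e_{n+1}| ≈ C|e_n|^1.618.

(b) With |e_n| = 10^(-7) and C = 0.43:
    |e_{n+1}| ≈ 0.43 × (10^(-7))^1.618 = 0.43 × 10^(-11.33)

(a) ≈ 1.618 (golden ratio); (b) |e_{n+1}| ≈ 2.029e-12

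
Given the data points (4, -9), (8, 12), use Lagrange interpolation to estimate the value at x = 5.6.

Lagrange interpolation formula:
P(x) = Σ yᵢ × Lᵢ(x)
where Lᵢ(x) = Π_{j≠i} (x - xⱼ)/(xᵢ - xⱼ)

L_0(5.6) = (5.6 - 8)/(4 - 8) = 0.600000
L_1(5.6) = (5.6 - 4)/(8 - 4) = 0.400000

P(5.6) = (-9)×L_0(5.6) + 12×L_1(5.6)
P(5.6) = -0.600000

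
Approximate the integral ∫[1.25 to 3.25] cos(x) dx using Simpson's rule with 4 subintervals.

f(x) = cos(x)
a = 1.25, b = 3.25, n = 4
h = (b - a)/n = 0.500000

Simpson's rule: (h/3)[f(x₀) + 4f(x₁) + 2f(x₂) + ... + f(xₙ)]

x_0 = 1.2500, f(x_0) = 0.315322, coefficient = 1
x_1 = 1.7500, f(x_1) = -0.178246, coefficient = 4
x_2 = 2.2500, f(x_2) = -0.628174, coefficient = 2
x_3 = 2.7500, f(x_3) = -0.924302, coefficient = 4
x_4 = 3.2500, f(x_4) = -0.994130, coefficient = 1

I ≈ (0.500000/3) × -6.345348 = -1.057558
Exact value: -1.057180
Error: 0.000378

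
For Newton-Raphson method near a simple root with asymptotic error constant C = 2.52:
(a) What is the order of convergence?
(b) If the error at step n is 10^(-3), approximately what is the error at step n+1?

(a) Newton-Raphson has quadratic (order 2) convergence near simple roots.
    This means |e_{n+1}| ≈ C|e_n|².

(b) With |e_n| = 10^(-3) and C = 2.52:
    |e_{n+1}| ≈ 2.52 × (10^(-3))² = 2.52 × 10^(-6)

(a) 2 (quadratic); (b) |e_{n+1}| ≈ 2.520e-06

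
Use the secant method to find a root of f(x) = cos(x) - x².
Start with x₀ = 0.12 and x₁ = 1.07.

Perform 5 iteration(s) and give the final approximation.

f(x) = cos(x) - x²
x₀ = 0.12, x₁ = 1.07

Secant formula: x_{n+1} = x_n - f(x_n)(x_n - x_{n-1})/(f(x_n) - f(x_{n-1}))

Iteration 1:
  f(0.120000) = 0.978409
  f(1.070000) = -0.664776
  x_2 = 1.070000 - (-0.664776)×(1.070000 - 0.120000)/(-0.664776 - 0.978409)
       = 0.685663
Iteration 2:
  f(1.070000) = -0.664776
  f(0.685663) = 0.303866
  x_3 = 0.685663 - 0.303866×(0.685663 - 1.070000)/(0.303866 - (-0.664776))
       = 0.806231
Iteration 3:
  f(0.685663) = 0.303866
  f(0.806231) = 0.042216
  x_4 = 0.806231 - 0.042216×(0.806231 - 0.685663)/(0.042216 - 0.303866)
       = 0.825684
Iteration 4:
  f(0.806231) = 0.042216
  f(0.825684) = -0.003699
  x_5 = 0.825684 - (-0.003699)×(0.825684 - 0.806231)/(-0.003699 - 0.042216)
       = 0.824117
Iteration 5:
  f(0.825684) = -0.003699
  f(0.824117) = 0.000038
  x_6 = 0.824117 - 0.000038×(0.824117 - 0.825684)/(0.000038 - (-0.003699))
       = 0.824132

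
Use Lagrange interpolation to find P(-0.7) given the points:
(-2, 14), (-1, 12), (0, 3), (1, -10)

Lagrange interpolation formula:
P(x) = Σ yᵢ × Lᵢ(x)
where Lᵢ(x) = Π_{j≠i} (x - xⱼ)/(xᵢ - xⱼ)

L_0(-0.7) = (-0.7 - (-1))/(-2 - (-1)) × (-0.7 - 0)/(-2 - 0) × (-0.7 - 1)/(-2 - 1) = -0.059500
L_1(-0.7) = (-0.7 - (-2))/(-1 - (-2)) × (-0.7 - 0)/(-1 - 0) × (-0.7 - 1)/(-1 - 1) = 0.773500
L_2(-0.7) = (-0.7 - (-2))/(0 - (-2)) × (-0.7 - (-1))/(0 - (-1)) × (-0.7 - 1)/(0 - 1) = 0.331500
L_3(-0.7) = (-0.7 - (-2))/(1 - (-2)) × (-0.7 - (-1))/(1 - (-1)) × (-0.7 - 0)/(1 - 0) = -0.045500

P(-0.7) = 14×L_0(-0.7) + 12×L_1(-0.7) + 3×L_2(-0.7) + (-10)×L_3(-0.7)
P(-0.7) = 9.898500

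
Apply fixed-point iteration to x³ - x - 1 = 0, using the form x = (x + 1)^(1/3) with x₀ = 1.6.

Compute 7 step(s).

Equation: x³ - x - 1 = 0
Fixed-point form: x = (x + 1)^(1/3)
x₀ = 1.6

x_1 = g(1.600000) = 1.375069
x_2 = g(1.375069) = 1.334214
x_3 = g(1.334214) = 1.326519
x_4 = g(1.326519) = 1.325060
x_5 = g(1.325060) = 1.324783
x_6 = g(1.324783) = 1.324730
x_7 = g(1.324730) = 1.324720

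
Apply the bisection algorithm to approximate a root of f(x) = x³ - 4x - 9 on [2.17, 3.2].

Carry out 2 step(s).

f(x) = x³ - 4x - 9
Initial interval: [2.17, 3.2]

Iteration 1:
  c_1 = (2.170000 + 3.200000)/2 = 2.685000
  f(c_1) = f(2.685000) = -0.383231
  f(a) × f(c) ≥ 0, new interval: [2.685000, 3.200000]
Iteration 2:
  c_2 = (2.685000 + 3.200000)/2 = 2.942500
  f(c_2) = f(2.942500) = 4.707066
  f(a) × f(c) < 0, new interval: [2.685000, 2.942500]

After 2 iteration(s), the approximation is c_2 = 2.942500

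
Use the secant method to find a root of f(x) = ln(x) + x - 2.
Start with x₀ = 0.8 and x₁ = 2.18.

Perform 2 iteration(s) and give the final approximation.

f(x) = ln(x) + x - 2
x₀ = 0.8, x₁ = 2.18

Secant formula: x_{n+1} = x_n - f(x_n)(x_n - x_{n-1})/(f(x_n) - f(x_{n-1}))

Iteration 1:
  f(0.800000) = -1.423144
  f(2.180000) = 0.959325
  x_2 = 2.180000 - 0.959325×(2.180000 - 0.800000)/(0.959325 - (-1.423144))
       = 1.624329
Iteration 2:
  f(2.180000) = 0.959325
  f(1.624329) = 0.109424
  x_3 = 1.624329 - 0.109424×(1.624329 - 2.180000)/(0.109424 - 0.959325)
       = 1.552787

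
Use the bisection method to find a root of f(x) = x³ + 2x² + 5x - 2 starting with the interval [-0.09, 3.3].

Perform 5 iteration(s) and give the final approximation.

f(x) = x³ + 2x² + 5x - 2
Initial interval: [-0.09, 3.3]

Iteration 1:
  c_1 = (-0.090000 + 3.300000)/2 = 1.605000
  f(c_1) = f(1.605000) = 15.311570
  f(a) × f(c) < 0, new interval: [-0.090000, 1.605000]
Iteration 2:
  c_2 = (-0.090000 + 1.605000)/2 = 0.757500
  f(c_2) = f(0.757500) = 3.369771
  f(a) × f(c) < 0, new interval: [-0.090000, 0.757500]
Iteration 3:
  c_3 = (-0.090000 + 0.757500)/2 = 0.333750
  f(c_3) = f(0.333750) = -0.071296
  f(a) × f(c) ≥ 0, new interval: [0.333750, 0.757500]
Iteration 4:
  c_4 = (0.333750 + 0.757500)/2 = 0.545625
  f(c_4) = f(0.545625) = 1.485974
  f(a) × f(c) < 0, new interval: [0.333750, 0.545625]
Iteration 5:
  c_5 = (0.333750 + 0.545625)/2 = 0.439688
  f(c_5) = f(0.439688) = 0.670090
  f(a) × f(c) < 0, new interval: [0.333750, 0.439688]

After 5 iteration(s), the approximation is c_5 = 0.439688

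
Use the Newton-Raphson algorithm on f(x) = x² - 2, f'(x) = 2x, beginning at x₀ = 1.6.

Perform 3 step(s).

f(x) = x² - 2
f'(x) = 2x
x₀ = 1.6

Newton-Raphson formula: x_{n+1} = x_n - f(x_n)/f'(x_n)

Iteration 1:
  f(1.600000) = 0.560000
  f'(1.600000) = 3.200000
  x_1 = 1.600000 - 0.560000/3.200000 = 1.425000
Iteration 2:
  f(1.425000) = 0.030625
  f'(1.425000) = 2.850000
  x_2 = 1.425000 - 0.030625/2.850000 = 1.414254
Iteration 3:
  f(1.414254) = 0.000115
  f'(1.414254) = 2.828509
  x_3 = 1.414254 - 0.000115/2.828509 = 1.414214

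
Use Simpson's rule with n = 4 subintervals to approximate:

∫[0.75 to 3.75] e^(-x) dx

f(x) = e^(-x)
a = 0.75, b = 3.75, n = 4
h = (b - a)/n = 0.750000

Simpson's rule: (h/3)[f(x₀) + 4f(x₁) + 2f(x₂) + ... + f(xₙ)]

x_0 = 0.7500, f(x_0) = 0.472367, coefficient = 1
x_1 = 1.5000, f(x_1) = 0.223130, coefficient = 4
x_2 = 2.2500, f(x_2) = 0.105399, coefficient = 2
x_3 = 3.0000, f(x_3) = 0.049787, coefficient = 4
x_4 = 3.7500, f(x_4) = 0.023518, coefficient = 1

I ≈ (0.750000/3) × 1.798352 = 0.449588
Exact value: 0.448849
Error: 0.000739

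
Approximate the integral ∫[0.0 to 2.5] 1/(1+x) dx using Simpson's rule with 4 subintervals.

f(x) = 1/(1+x)
a = 0.0, b = 2.5, n = 4
h = (b - a)/n = 0.625000

Simpson's rule: (h/3)[f(x₀) + 4f(x₁) + 2f(x₂) + ... + f(xₙ)]

x_0 = 0.0000, f(x_0) = 1.000000, coefficient = 1
x_1 = 0.6250, f(x_1) = 0.615385, coefficient = 4
x_2 = 1.2500, f(x_2) = 0.444444, coefficient = 2
x_3 = 1.8750, f(x_3) = 0.347826, coefficient = 4
x_4 = 2.5000, f(x_4) = 0.285714, coefficient = 1

I ≈ (0.625000/3) × 6.027446 = 1.255718
Exact value: 1.252763
Error: 0.002955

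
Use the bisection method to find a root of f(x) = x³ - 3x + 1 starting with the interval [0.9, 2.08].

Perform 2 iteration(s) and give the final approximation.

f(x) = x³ - 3x + 1
Initial interval: [0.9, 2.08]

Iteration 1:
  c_1 = (0.900000 + 2.080000)/2 = 1.490000
  f(c_1) = f(1.490000) = -0.162051
  f(a) × f(c) ≥ 0, new interval: [1.490000, 2.080000]
Iteration 2:
  c_2 = (1.490000 + 2.080000)/2 = 1.785000
  f(c_2) = f(1.785000) = 1.332412
  f(a) × f(c) < 0, new interval: [1.490000, 1.785000]

After 2 iteration(s), the approximation is c_2 = 1.785000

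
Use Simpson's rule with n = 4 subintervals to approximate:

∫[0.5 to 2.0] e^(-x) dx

f(x) = e^(-x)
a = 0.5, b = 2.0, n = 4
h = (b - a)/n = 0.375000

Simpson's rule: (h/3)[f(x₀) + 4f(x₁) + 2f(x₂) + ... + f(xₙ)]

x_0 = 0.5000, f(x_0) = 0.606531, coefficient = 1
x_1 = 0.8750, f(x_1) = 0.416862, coefficient = 4
x_2 = 1.2500, f(x_2) = 0.286505, coefficient = 2
x_3 = 1.6250, f(x_3) = 0.196912, coefficient = 4
x_4 = 2.0000, f(x_4) = 0.135335, coefficient = 1

I ≈ (0.375000/3) × 3.769970 = 0.471246
Exact value: 0.471195
Error: 0.000051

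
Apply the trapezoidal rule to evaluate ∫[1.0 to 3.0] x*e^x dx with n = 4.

f(x) = x*e^x
a = 1.0, b = 3.0, n = 4
h = (b - a)/n = 0.500000

Trapezoidal rule: (h/2)[f(x₀) + 2f(x₁) + 2f(x₂) + ... + f(xₙ)]

x_0 = 1.0000, f(x_0) = 2.718282, coefficient = 1
x_1 = 1.5000, f(x_1) = 6.722534, coefficient = 2
x_2 = 2.0000, f(x_2) = 14.778112, coefficient = 2
x_3 = 2.5000, f(x_3) = 30.456235, coefficient = 2
x_4 = 3.0000, f(x_4) = 60.256611, coefficient = 1

I ≈ (0.500000/2) × 166.888654 = 41.722164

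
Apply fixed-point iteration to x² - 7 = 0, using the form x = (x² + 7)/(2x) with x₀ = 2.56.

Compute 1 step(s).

Equation: x² - 7 = 0
Fixed-point form: x = (x² + 7)/(2x)
x₀ = 2.56

x_1 = g(2.560000) = 2.647187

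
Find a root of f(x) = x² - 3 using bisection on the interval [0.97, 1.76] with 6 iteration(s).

f(x) = x² - 3
Initial interval: [0.97, 1.76]

Iteration 1:
  c_1 = (0.970000 + 1.760000)/2 = 1.365000
  f(c_1) = f(1.365000) = -1.136775
  f(a) × f(c) ≥ 0, new interval: [1.365000, 1.760000]
Iteration 2:
  c_2 = (1.365000 + 1.760000)/2 = 1.562500
  f(c_2) = f(1.562500) = -0.558594
  f(a) × f(c) ≥ 0, new interval: [1.562500, 1.760000]
Iteration 3:
  c_3 = (1.562500 + 1.760000)/2 = 1.661250
  f(c_3) = f(1.661250) = -0.240248
  f(a) × f(c) ≥ 0, new interval: [1.661250, 1.760000]
Iteration 4:
  c_4 = (1.661250 + 1.760000)/2 = 1.710625
  f(c_4) = f(1.710625) = -0.073762
  f(a) × f(c) ≥ 0, new interval: [1.710625, 1.760000]
Iteration 5:
  c_5 = (1.710625 + 1.760000)/2 = 1.735313
  f(c_5) = f(1.735313) = 0.011309
  f(a) × f(c) < 0, new interval: [1.710625, 1.735313]
Iteration 6:
  c_6 = (1.710625 + 1.735313)/2 = 1.722969
  f(c_6) = f(1.722969) = -0.031379
  f(a) × f(c) ≥ 0, new interval: [1.722969, 1.735313]

After 6 iteration(s), the approximation is c_6 = 1.722969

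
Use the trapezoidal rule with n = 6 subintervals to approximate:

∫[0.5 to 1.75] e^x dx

f(x) = e^x
a = 0.5, b = 1.75, n = 6
h = (b - a)/n = 0.208333

Trapezoidal rule: (h/2)[f(x₀) + 2f(x₁) + 2f(x₂) + ... + f(xₙ)]

x_0 = 0.5000, f(x_0) = 1.648721, coefficient = 1
x_1 = 0.7083, f(x_1) = 2.030604, coefficient = 2
x_2 = 0.9167, f(x_2) = 2.500940, coefficient = 2
x_3 = 1.1250, f(x_3) = 3.080217, coefficient = 2
x_4 = 1.3333, f(x_4) = 3.793668, coefficient = 2
x_5 = 1.5417, f(x_5) = 4.672371, coefficient = 2
x_6 = 1.7500, f(x_6) = 5.754603, coefficient = 1

I ≈ (0.208333/2) × 39.558924 = 4.120721
Exact value: 4.105881
Error: 0.014840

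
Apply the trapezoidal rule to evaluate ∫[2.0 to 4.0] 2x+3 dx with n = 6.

f(x) = 2x+3
a = 2.0, b = 4.0, n = 6
h = (b - a)/n = 0.333333

Trapezoidal rule: (h/2)[f(x₀) + 2f(x₁) + 2f(x₂) + ... + f(xₙ)]

x_0 = 2.0000, f(x_0) = 7.000000, coefficient = 1
x_1 = 2.3333, f(x_1) = 7.666667, coefficient = 2
x_2 = 2.6667, f(x_2) = 8.333333, coefficient = 2
x_3 = 3.0000, f(x_3) = 9.000000, coefficient = 2
x_4 = 3.3333, f(x_4) = 9.666667, coefficient = 2
x_5 = 3.6667, f(x_5) = 10.333333, coefficient = 2
x_6 = 4.0000, f(x_6) = 11.000000, coefficient = 1

I ≈ (0.333333/2) × 108.000000 = 18.000000
Exact value: 18.000000
Error: 0.000000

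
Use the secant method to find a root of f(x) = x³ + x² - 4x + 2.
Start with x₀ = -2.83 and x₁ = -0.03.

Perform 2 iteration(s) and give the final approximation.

f(x) = x³ + x² - 4x + 2
x₀ = -2.83, x₁ = -0.03

Secant formula: x_{n+1} = x_n - f(x_n)(x_n - x_{n-1})/(f(x_n) - f(x_{n-1}))

Iteration 1:
  f(-2.830000) = -1.336287
  f(-0.030000) = 2.120873
  x_2 = -0.030000 - 2.120873×(-0.030000 - (-2.830000))/(2.120873 - (-1.336287))
       = -1.747723
Iteration 2:
  f(-0.030000) = 2.120873
  f(-1.747723) = 6.706945
  x_3 = -1.747723 - 6.706945×(-1.747723 - (-0.030000))/(6.706945 - 2.120873)
       = 0.764378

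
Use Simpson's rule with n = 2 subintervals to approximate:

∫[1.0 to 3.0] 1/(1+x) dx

f(x) = 1/(1+x)
a = 1.0, b = 3.0, n = 2
h = (b - a)/n = 1.000000

Simpson's rule: (h/3)[f(x₀) + 4f(x₁) + 2f(x₂) + ... + f(xₙ)]

x_0 = 1.0000, f(x_0) = 0.500000, coefficient = 1
x_1 = 2.0000, f(x_1) = 0.333333, coefficient = 4
x_2 = 3.0000, f(x_2) = 0.250000, coefficient = 1

I ≈ (1.000000/3) × 2.083333 = 0.694444
Exact value: 0.693147
Error: 0.001297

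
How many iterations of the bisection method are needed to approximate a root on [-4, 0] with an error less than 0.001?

We need (b-a)/2^n ≤ 0.001
(0 - (-4))/2^n ≤ 0.001
4/2^n ≤ 0.001
2^n ≥ 4000
n ≥ log₂(4000) = 11.97
n ≥ 12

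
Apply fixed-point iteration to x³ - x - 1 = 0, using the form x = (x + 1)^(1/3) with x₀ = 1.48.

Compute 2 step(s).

Equation: x³ - x - 1 = 0
Fixed-point form: x = (x + 1)^(1/3)
x₀ = 1.48

x_1 = g(1.480000) = 1.353580
x_2 = g(1.353580) = 1.330178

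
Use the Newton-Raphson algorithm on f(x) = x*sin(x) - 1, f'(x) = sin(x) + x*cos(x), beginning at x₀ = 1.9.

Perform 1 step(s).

f(x) = x*sin(x) - 1
f'(x) = sin(x) + x*cos(x)
x₀ = 1.9

Newton-Raphson formula: x_{n+1} = x_n - f(x_n)/f'(x_n)

Iteration 1:
  f(1.900000) = 0.797970
  f'(1.900000) = 0.332050
  x_1 = 1.900000 - 0.797970/0.332050 = -0.503163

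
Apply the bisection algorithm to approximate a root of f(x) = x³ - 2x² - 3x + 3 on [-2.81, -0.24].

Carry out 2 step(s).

f(x) = x³ - 2x² - 3x + 3
Initial interval: [-2.81, -0.24]

Iteration 1:
  c_1 = (-2.810000 + (-0.240000))/2 = -1.525000
  f(c_1) = f(-1.525000) = -0.622828
  f(a) × f(c) ≥ 0, new interval: [-1.525000, -0.240000]
Iteration 2:
  c_2 = (-1.525000 + (-0.240000))/2 = -0.882500
  f(c_2) = f(-0.882500) = 3.402591
  f(a) × f(c) < 0, new interval: [-1.525000, -0.882500]

After 2 iteration(s), the approximation is c_2 = -0.882500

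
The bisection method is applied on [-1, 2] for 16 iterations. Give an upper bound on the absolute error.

Bisection error bound: |error| ≤ (b-a)/2^n
|error| ≤ (2 - (-1))/2^16 = 3/2^16
|error| ≤ 0.0000457764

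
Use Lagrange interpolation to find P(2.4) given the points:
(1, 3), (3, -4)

Lagrange interpolation formula:
P(x) = Σ yᵢ × Lᵢ(x)
where Lᵢ(x) = Π_{j≠i} (x - xⱼ)/(xᵢ - xⱼ)

L_0(2.4) = (2.4 - 3)/(1 - 3) = 0.300000
L_1(2.4) = (2.4 - 1)/(3 - 1) = 0.700000

P(2.4) = 3×L_0(2.4) + (-4)×L_1(2.4)
P(2.4) = -1.900000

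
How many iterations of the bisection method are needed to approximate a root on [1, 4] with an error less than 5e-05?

We need (b-a)/2^n ≤ 5e-05
(4 - 1)/2^n ≤ 5e-05
3/2^n ≤ 5e-05
2^n ≥ 60000
n ≥ log₂(60000) = 15.87
n ≥ 16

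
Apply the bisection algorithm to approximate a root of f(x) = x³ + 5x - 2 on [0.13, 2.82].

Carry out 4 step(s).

f(x) = x³ + 5x - 2
Initial interval: [0.13, 2.82]

Iteration 1:
  c_1 = (0.130000 + 2.820000)/2 = 1.475000
  f(c_1) = f(1.475000) = 8.584047
  f(a) × f(c) < 0, new interval: [0.130000, 1.475000]
Iteration 2:
  c_2 = (0.130000 + 1.475000)/2 = 0.802500
  f(c_2) = f(0.802500) = 2.529315
  f(a) × f(c) < 0, new interval: [0.130000, 0.802500]
Iteration 3:
  c_3 = (0.130000 + 0.802500)/2 = 0.466250
  f(c_3) = f(0.466250) = 0.432608
  f(a) × f(c) < 0, new interval: [0.130000, 0.466250]
Iteration 4:
  c_4 = (0.130000 + 0.466250)/2 = 0.298125
  f(c_4) = f(0.298125) = -0.482878
  f(a) × f(c) ≥ 0, new interval: [0.298125, 0.466250]

After 4 iteration(s), the approximation is c_4 = 0.298125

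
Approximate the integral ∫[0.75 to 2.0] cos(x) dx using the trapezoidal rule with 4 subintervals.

f(x) = cos(x)
a = 0.75, b = 2.0, n = 4
h = (b - a)/n = 0.312500

Trapezoidal rule: (h/2)[f(x₀) + 2f(x₁) + 2f(x₂) + ... + f(xₙ)]

x_0 = 0.7500, f(x_0) = 0.731689, coefficient = 1
x_1 = 1.0625, f(x_1) = 0.486690, coefficient = 2
x_2 = 1.3750, f(x_2) = 0.194548, coefficient = 2
x_3 = 1.6875, f(x_3) = -0.116439, coefficient = 2
x_4 = 2.0000, f(x_4) = -0.416147, coefficient = 1

I ≈ (0.312500/2) × 1.445139 = 0.225803
Exact value: 0.227659
Error: 0.001856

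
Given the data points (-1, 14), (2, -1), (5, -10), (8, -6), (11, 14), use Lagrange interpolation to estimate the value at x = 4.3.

Lagrange interpolation formula:
P(x) = Σ yᵢ × Lᵢ(x)
where Lᵢ(x) = Π_{j≠i} (x - xⱼ)/(xᵢ - xⱼ)

L_0(4.3) = (4.3 - 2)/(-1 - 2) × (4.3 - 5)/(-1 - 5) × (4.3 - 8)/(-1 - 8) × (4.3 - 11)/(-1 - 11) = -0.020531
L_1(4.3) = (4.3 - (-1))/(2 - (-1)) × (4.3 - 5)/(2 - 5) × (4.3 - 8)/(2 - 8) × (4.3 - 11)/(2 - 11) = 0.189241
L_2(4.3) = (4.3 - (-1))/(5 - (-1)) × (4.3 - 2)/(5 - 2) × (4.3 - 8)/(5 - 8) × (4.3 - 11)/(5 - 11) = 0.932685
L_3(4.3) = (4.3 - (-1))/(8 - (-1)) × (4.3 - 2)/(8 - 2) × (4.3 - 5)/(8 - 5) × (4.3 - 11)/(8 - 11) = -0.117636
L_4(4.3) = (4.3 - (-1))/(11 - (-1)) × (4.3 - 2)/(11 - 2) × (4.3 - 5)/(11 - 5) × (4.3 - 8)/(11 - 8) = 0.016241

P(4.3) = 14×L_0(4.3) + (-1)×L_1(4.3) + (-10)×L_2(4.3) + (-6)×L_3(4.3) + 14×L_4(4.3)
P(4.3) = -8.870340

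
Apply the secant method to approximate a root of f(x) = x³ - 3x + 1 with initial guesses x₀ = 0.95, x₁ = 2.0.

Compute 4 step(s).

f(x) = x³ - 3x + 1
x₀ = 0.95, x₁ = 2.0

Secant formula: x_{n+1} = x_n - f(x_n)(x_n - x_{n-1})/(f(x_n) - f(x_{n-1}))

Iteration 1:
  f(0.950000) = -0.992625
  f(2.000000) = 3.000000
  x_2 = 2.000000 - 3.000000×(2.000000 - 0.950000)/(3.000000 - (-0.992625))
       = 1.211045
Iteration 2:
  f(2.000000) = 3.000000
  f(1.211045) = -0.856980
  x_3 = 1.211045 - (-0.856980)×(1.211045 - 2.000000)/(-0.856980 - 3.000000)
       = 1.386343
Iteration 3:
  f(1.211045) = -0.856980
  f(1.386343) = -0.494552
  x_4 = 1.386343 - (-0.494552)×(1.386343 - 1.211045)/(-0.494552 - (-0.856980))
       = 1.625546
Iteration 4:
  f(1.386343) = -0.494552
  f(1.625546) = 0.418703
  x_5 = 1.625546 - 0.418703×(1.625546 - 1.386343)/(0.418703 - (-0.494552))
       = 1.515878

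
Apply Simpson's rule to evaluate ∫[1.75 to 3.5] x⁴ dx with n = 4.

f(x) = x⁴
a = 1.75, b = 3.5, n = 4
h = (b - a)/n = 0.437500

Simpson's rule: (h/3)[f(x₀) + 4f(x₁) + 2f(x₂) + ... + f(xₙ)]

x_0 = 1.7500, f(x_0) = 9.378906, coefficient = 1
x_1 = 2.1875, f(x_1) = 22.897720, coefficient = 4
x_2 = 2.6250, f(x_2) = 47.480713, coefficient = 2
x_3 = 3.0625, f(x_3) = 87.963882, coefficient = 4
x_4 = 3.5000, f(x_4) = 150.062500, coefficient = 1

I ≈ (0.437500/3) × 697.849243 = 101.769681
Exact value: 101.761133
Error: 0.008548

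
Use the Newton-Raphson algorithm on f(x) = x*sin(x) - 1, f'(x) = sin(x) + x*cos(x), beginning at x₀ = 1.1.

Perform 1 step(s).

f(x) = x*sin(x) - 1
f'(x) = sin(x) + x*cos(x)
x₀ = 1.1

Newton-Raphson formula: x_{n+1} = x_n - f(x_n)/f'(x_n)

Iteration 1:
  f(1.100000) = -0.019672
  f'(1.100000) = 1.390163
  x_1 = 1.100000 - (-0.019672)/1.390163 = 1.114151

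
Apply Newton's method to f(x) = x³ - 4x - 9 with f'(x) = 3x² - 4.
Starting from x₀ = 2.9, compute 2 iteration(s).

f(x) = x³ - 4x - 9
f'(x) = 3x² - 4
x₀ = 2.9

Newton-Raphson formula: x_{n+1} = x_n - f(x_n)/f'(x_n)

Iteration 1:
  f(2.900000) = 3.789000
  f'(2.900000) = 21.230000
  x_1 = 2.900000 - 3.789000/21.230000 = 2.721526
Iteration 2:
  f(2.721526) = 0.271435
  f'(2.721526) = 18.220114
  x_2 = 2.721526 - 0.271435/18.220114 = 2.706629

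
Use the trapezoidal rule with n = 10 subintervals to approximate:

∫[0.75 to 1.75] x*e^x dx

f(x) = x*e^x
a = 0.75, b = 1.75, n = 10
h = (b - a)/n = 0.100000

Trapezoidal rule: (h/2)[f(x₀) + 2f(x₁) + 2f(x₂) + ... + f(xₙ)]

x_0 = 0.7500, f(x_0) = 1.587750, coefficient = 1
x_1 = 0.8500, f(x_1) = 1.988700, coefficient = 2
x_2 = 0.9500, f(x_2) = 2.456424, coefficient = 2
x_3 = 1.0500, f(x_3) = 3.000534, coefficient = 2
x_4 = 1.1500, f(x_4) = 3.631922, coefficient = 2
x_5 = 1.2500, f(x_5) = 4.362929, coefficient = 2
x_6 = 1.3500, f(x_6) = 5.207524, coefficient = 2
x_7 = 1.4500, f(x_7) = 6.181516, coefficient = 2
x_8 = 1.5500, f(x_8) = 7.302779, coefficient = 2
x_9 = 1.6500, f(x_9) = 8.591517, coefficient = 2
x_10 = 1.7500, f(x_10) = 10.070555, coefficient = 1

I ≈ (0.100000/2) × 97.105993 = 4.855300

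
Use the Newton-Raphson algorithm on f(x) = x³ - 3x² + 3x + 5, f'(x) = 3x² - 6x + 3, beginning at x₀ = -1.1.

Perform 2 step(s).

f(x) = x³ - 3x² + 3x + 5
f'(x) = 3x² - 6x + 3
x₀ = -1.1

Newton-Raphson formula: x_{n+1} = x_n - f(x_n)/f'(x_n)

Iteration 1:
  f(-1.100000) = -3.261000
  f'(-1.100000) = 13.230000
  x_1 = -1.100000 - (-3.261000)/13.230000 = -0.853515
Iteration 2:
  f(-0.853515) = -0.367781
  f'(-0.853515) = 10.306551
  x_2 = -0.853515 - (-0.367781)/10.306551 = -0.817831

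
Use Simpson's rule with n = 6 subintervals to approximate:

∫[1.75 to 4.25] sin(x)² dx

f(x) = sin(x)²
a = 1.75, b = 4.25, n = 6
h = (b - a)/n = 0.416667

Simpson's rule: (h/3)[f(x₀) + 4f(x₁) + 2f(x₂) + ... + f(xₙ)]

x_0 = 1.7500, f(x_0) = 0.968228, coefficient = 1
x_1 = 2.1667, f(x_1) = 0.685022, coefficient = 4
x_2 = 2.5833, f(x_2) = 0.280593, coefficient = 2
x_3 = 3.0000, f(x_3) = 0.019915, coefficient = 4
x_4 = 3.4167, f(x_4) = 0.073776, coefficient = 2
x_5 = 3.8333, f(x_5) = 0.406889, coefficient = 4
x_6 = 4.2500, f(x_6) = 0.801006, coefficient = 1

I ≈ (0.416667/3) × 6.925277 = 0.961844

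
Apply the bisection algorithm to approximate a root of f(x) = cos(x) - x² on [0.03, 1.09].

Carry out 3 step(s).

f(x) = cos(x) - x²
Initial interval: [0.03, 1.09]

Iteration 1:
  c_1 = (0.030000 + 1.090000)/2 = 0.560000
  f(c_1) = f(0.560000) = 0.533655
  f(a) × f(c) ≥ 0, new interval: [0.560000, 1.090000]
Iteration 2:
  c_2 = (0.560000 + 1.090000)/2 = 0.825000
  f(c_2) = f(0.825000) = -0.002068
  f(a) × f(c) < 0, new interval: [0.560000, 0.825000]
Iteration 3:
  c_3 = (0.560000 + 0.825000)/2 = 0.692500
  f(c_3) = f(0.692500) = 0.290096
  f(a) × f(c) ≥ 0, new interval: [0.692500, 0.825000]

After 3 iteration(s), the approximation is c_3 = 0.692500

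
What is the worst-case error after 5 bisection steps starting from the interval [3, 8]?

Bisection error bound: |error| ≤ (b-a)/2^n
|error| ≤ (8 - 3)/2^5 = 5/2^5
|error| ≤ 0.1562500000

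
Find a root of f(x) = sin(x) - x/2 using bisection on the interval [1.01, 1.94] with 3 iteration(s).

f(x) = sin(x) - x/2
Initial interval: [1.01, 1.94]

Iteration 1:
  c_1 = (1.010000 + 1.940000)/2 = 1.475000
  f(c_1) = f(1.475000) = 0.257915
  f(a) × f(c) ≥ 0, new interval: [1.475000, 1.940000]
Iteration 2:
  c_2 = (1.475000 + 1.940000)/2 = 1.707500
  f(c_2) = f(1.707500) = 0.136921
  f(a) × f(c) ≥ 0, new interval: [1.707500, 1.940000]
Iteration 3:
  c_3 = (1.707500 + 1.940000)/2 = 1.823750
  f(c_3) = f(1.823750) = 0.056302
  f(a) × f(c) ≥ 0, new interval: [1.823750, 1.940000]

After 3 iteration(s), the approximation is c_3 = 1.823750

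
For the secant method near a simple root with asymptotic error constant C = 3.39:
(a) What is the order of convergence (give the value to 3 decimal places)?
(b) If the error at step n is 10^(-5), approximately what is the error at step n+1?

(a) Secant method has superlinear convergence with order φ = (1+√5)/2 ≈ 1.618.
    This means |e_{n+1}| ≈ C|e_n|^1.618.

(b) With |e_n| = 10^(-5) and C = 3.39:
    |e_{n+1}| ≈ 3.39 × (10^(-5))^1.618 = 3.39 × 10^(-8.09)

(a) ≈ 1.618 (golden ratio); (b) |e_{n+1}| ≈ 2.754e-08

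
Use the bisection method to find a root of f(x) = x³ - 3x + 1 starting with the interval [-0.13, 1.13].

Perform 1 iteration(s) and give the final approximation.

f(x) = x³ - 3x + 1
Initial interval: [-0.13, 1.13]

Iteration 1:
  c_1 = (-0.130000 + 1.130000)/2 = 0.500000
  f(c_1) = f(0.500000) = -0.375000
  f(a) × f(c) < 0, new interval: [-0.130000, 0.500000]

After 1 iteration(s), the approximation is c_1 = 0.500000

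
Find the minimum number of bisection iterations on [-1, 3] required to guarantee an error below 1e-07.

We need (b-a)/2^n ≤ 1e-07
(3 - (-1))/2^n ≤ 1e-07
4/2^n ≤ 1e-07
2^n ≥ 40000000
n ≥ log₂(40000000) = 25.25
n ≥ 26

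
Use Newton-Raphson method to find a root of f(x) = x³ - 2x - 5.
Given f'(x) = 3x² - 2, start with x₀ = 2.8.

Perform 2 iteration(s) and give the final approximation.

f(x) = x³ - 2x - 5
f'(x) = 3x² - 2
x₀ = 2.8

Newton-Raphson formula: x_{n+1} = x_n - f(x_n)/f'(x_n)

Iteration 1:
  f(2.800000) = 11.352000
  f'(2.800000) = 21.520000
  x_1 = 2.800000 - 11.352000/21.520000 = 2.272491
Iteration 2:
  f(2.272491) = 2.190647
  f'(2.272491) = 13.492642
  x_2 = 2.272491 - 2.190647/13.492642 = 2.110132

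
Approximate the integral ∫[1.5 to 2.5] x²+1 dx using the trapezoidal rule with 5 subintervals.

f(x) = x²+1
a = 1.5, b = 2.5, n = 5
h = (b - a)/n = 0.200000

Trapezoidal rule: (h/2)[f(x₀) + 2f(x₁) + 2f(x₂) + ... + f(xₙ)]

x_0 = 1.5000, f(x_0) = 3.250000, coefficient = 1
x_1 = 1.7000, f(x_1) = 3.890000, coefficient = 2
x_2 = 1.9000, f(x_2) = 4.610000, coefficient = 2
x_3 = 2.1000, f(x_3) = 5.410000, coefficient = 2
x_4 = 2.3000, f(x_4) = 6.290000, coefficient = 2
x_5 = 2.5000, f(x_5) = 7.250000, coefficient = 1

I ≈ (0.200000/2) × 50.900000 = 5.090000
Exact value: 5.083333
Error: 0.006667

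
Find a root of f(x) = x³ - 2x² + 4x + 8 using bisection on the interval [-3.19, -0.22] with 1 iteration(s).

f(x) = x³ - 2x² + 4x + 8
Initial interval: [-3.19, -0.22]

Iteration 1:
  c_1 = (-3.190000 + (-0.220000))/2 = -1.705000
  f(c_1) = f(-1.705000) = -9.590528
  f(a) × f(c) ≥ 0, new interval: [-1.705000, -0.220000]

After 1 iteration(s), the approximation is c_1 = -1.705000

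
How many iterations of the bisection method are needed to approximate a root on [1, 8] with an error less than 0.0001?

We need (b-a)/2^n ≤ 0.0001
(8 - 1)/2^n ≤ 0.0001
7/2^n ≤ 0.0001
2^n ≥ 70000
n ≥ log₂(70000) = 16.10
n ≥ 17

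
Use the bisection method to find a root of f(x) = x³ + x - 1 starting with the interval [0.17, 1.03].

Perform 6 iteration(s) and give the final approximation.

f(x) = x³ + x - 1
Initial interval: [0.17, 1.03]

Iteration 1:
  c_1 = (0.170000 + 1.030000)/2 = 0.600000
  f(c_1) = f(0.600000) = -0.184000
  f(a) × f(c) ≥ 0, new interval: [0.600000, 1.030000]
Iteration 2:
  c_2 = (0.600000 + 1.030000)/2 = 0.815000
  f(c_2) = f(0.815000) = 0.356343
  f(a) × f(c) < 0, new interval: [0.600000, 0.815000]
Iteration 3:
  c_3 = (0.600000 + 0.815000)/2 = 0.707500
  f(c_3) = f(0.707500) = 0.061644
  f(a) × f(c) < 0, new interval: [0.600000, 0.707500]
Iteration 4:
  c_4 = (0.600000 + 0.707500)/2 = 0.653750
  f(c_4) = f(0.653750) = -0.066844
  f(a) × f(c) ≥ 0, new interval: [0.653750, 0.707500]
Iteration 5:
  c_5 = (0.653750 + 0.707500)/2 = 0.680625
  f(c_5) = f(0.680625) = -0.004075
  f(a) × f(c) ≥ 0, new interval: [0.680625, 0.707500]
Iteration 6:
  c_6 = (0.680625 + 0.707500)/2 = 0.694063
  f(c_6) = f(0.694063) = 0.028408
  f(a) × f(c) < 0, new interval: [0.680625, 0.694063]

After 6 iteration(s), the approximation is c_6 = 0.694063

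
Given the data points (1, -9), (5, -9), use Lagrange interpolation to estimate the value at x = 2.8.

Lagrange interpolation formula:
P(x) = Σ yᵢ × Lᵢ(x)
where Lᵢ(x) = Π_{j≠i} (x - xⱼ)/(xᵢ - xⱼ)

L_0(2.8) = (2.8 - 5)/(1 - 5) = 0.550000
L_1(2.8) = (2.8 - 1)/(5 - 1) = 0.450000

P(2.8) = (-9)×L_0(2.8) + (-9)×L_1(2.8)
P(2.8) = -9.000000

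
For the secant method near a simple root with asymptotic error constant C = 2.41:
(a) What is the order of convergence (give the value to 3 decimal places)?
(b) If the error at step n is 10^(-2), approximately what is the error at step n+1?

(a) Secant method has superlinear convergence with order φ = (1+√5)/2 ≈ 1.618.
    This means |e_{n+1}| ≈ C|e_n|^1.618.

(b) With |e_n| = 10^(-2) and C = 2.41:
    |e_{n+1}| ≈ 2.41 × (10^(-2))^1.618 = 2.41 × 10^(-3.24)

(a) ≈ 1.618 (golden ratio); (b) |e_{n+1}| ≈ 1.399e-03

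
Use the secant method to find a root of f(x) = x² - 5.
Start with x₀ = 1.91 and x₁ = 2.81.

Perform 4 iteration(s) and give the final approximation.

f(x) = x² - 5
x₀ = 1.91, x₁ = 2.81

Secant formula: x_{n+1} = x_n - f(x_n)(x_n - x_{n-1})/(f(x_n) - f(x_{n-1}))

Iteration 1:
  f(1.910000) = -1.351900
  f(2.810000) = 2.896100
  x_2 = 2.810000 - 2.896100×(2.810000 - 1.910000)/(2.896100 - (-1.351900))
       = 2.196419
Iteration 2:
  f(2.810000) = 2.896100
  f(2.196419) = -0.175741
  x_3 = 2.196419 - (-0.175741)×(2.196419 - 2.810000)/(-0.175741 - 2.896100)
       = 2.231523
Iteration 3:
  f(2.196419) = -0.175741
  f(2.231523) = -0.020306
  x_4 = 2.231523 - (-0.020306)×(2.231523 - 2.196419)/(-0.020306 - (-0.175741))
       = 2.236109
Iteration 4:
  f(2.231523) = -0.020306
  f(2.236109) = 0.000182
  x_5 = 2.236109 - 0.000182×(2.236109 - 2.231523)/(0.000182 - (-0.020306))
       = 2.236068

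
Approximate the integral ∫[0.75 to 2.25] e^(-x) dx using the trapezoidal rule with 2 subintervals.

f(x) = e^(-x)
a = 0.75, b = 2.25, n = 2
h = (b - a)/n = 0.750000

Trapezoidal rule: (h/2)[f(x₀) + 2f(x₁) + 2f(x₂) + ... + f(xₙ)]

x_0 = 0.7500, f(x_0) = 0.472367, coefficient = 1
x_1 = 1.5000, f(x_1) = 0.223130, coefficient = 2
x_2 = 2.2500, f(x_2) = 0.105399, coefficient = 1

I ≈ (0.750000/2) × 1.024026 = 0.384010
Exact value: 0.366967
Error: 0.017042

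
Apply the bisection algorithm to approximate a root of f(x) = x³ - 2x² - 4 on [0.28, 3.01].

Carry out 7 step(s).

f(x) = x³ - 2x² - 4
Initial interval: [0.28, 3.01]

Iteration 1:
  c_1 = (0.280000 + 3.010000)/2 = 1.645000
  f(c_1) = f(1.645000) = -4.960639
  f(a) × f(c) ≥ 0, new interval: [1.645000, 3.010000]
Iteration 2:
  c_2 = (1.645000 + 3.010000)/2 = 2.327500
  f(c_2) = f(2.327500) = -2.225849
  f(a) × f(c) ≥ 0, new interval: [2.327500, 3.010000]
Iteration 3:
  c_3 = (2.327500 + 3.010000)/2 = 2.668750
  f(c_3) = f(2.668750) = 0.762989
  f(a) × f(c) < 0, new interval: [2.327500, 2.668750]
Iteration 4:
  c_4 = (2.327500 + 2.668750)/2 = 2.498125
  f(c_4) = f(2.498125) = -0.891387
  f(a) × f(c) ≥ 0, new interval: [2.498125, 2.668750]
Iteration 5:
  c_5 = (2.498125 + 2.668750)/2 = 2.583437
  f(c_5) = f(2.583437) = -0.106051
  f(a) × f(c) ≥ 0, new interval: [2.583437, 2.668750]
Iteration 6:
  c_6 = (2.583437 + 2.668750)/2 = 2.626094
  f(c_6) = f(2.626094) = 0.317773
  f(a) × f(c) < 0, new interval: [2.583437, 2.626094]
Iteration 7:
  c_7 = (2.583437 + 2.626094)/2 = 2.604766
  f(c_7) = f(2.604766) = 0.103216
  f(a) × f(c) < 0, new interval: [2.583437, 2.604766]

After 7 iteration(s), the approximation is c_7 = 2.604766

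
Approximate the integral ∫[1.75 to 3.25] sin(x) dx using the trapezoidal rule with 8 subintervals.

f(x) = sin(x)
a = 1.75, b = 3.25, n = 8
h = (b - a)/n = 0.187500

Trapezoidal rule: (h/2)[f(x₀) + 2f(x₁) + 2f(x₂) + ... + f(xₙ)]

x_0 = 1.7500, f(x_0) = 0.983986, coefficient = 1
x_1 = 1.9375, f(x_1) = 0.933514, coefficient = 2
x_2 = 2.1250, f(x_2) = 0.850320, coefficient = 2
x_3 = 2.3125, f(x_3) = 0.737319, coefficient = 2
x_4 = 2.5000, f(x_4) = 0.598472, coefficient = 2
x_5 = 2.6875, f(x_5) = 0.438647, coefficient = 2
x_6 = 2.8750, f(x_6) = 0.263446, coefficient = 2
x_7 = 3.0625, f(x_7) = 0.079010, coefficient = 2
x_8 = 3.2500, f(x_8) = -0.108195, coefficient = 1

I ≈ (0.187500/2) × 8.677247 = 0.813492
Exact value: 0.815884
Error: 0.002392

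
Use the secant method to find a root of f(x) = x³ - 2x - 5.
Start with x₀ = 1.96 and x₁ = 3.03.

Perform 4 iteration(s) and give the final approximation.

f(x) = x³ - 2x - 5
x₀ = 1.96, x₁ = 3.03

Secant formula: x_{n+1} = x_n - f(x_n)(x_n - x_{n-1})/(f(x_n) - f(x_{n-1}))

Iteration 1:
  f(1.960000) = -1.390464
  f(3.030000) = 16.758127
  x_2 = 3.030000 - 16.758127×(3.030000 - 1.960000)/(16.758127 - (-1.390464))
       = 2.041979
Iteration 2:
  f(3.030000) = 16.758127
  f(2.041979) = -0.569567
  x_3 = 2.041979 - (-0.569567)×(2.041979 - 3.030000)/(-0.569567 - 16.758127)
       = 2.074455
Iteration 3:
  f(2.041979) = -0.569567
  f(2.074455) = -0.221774
  x_4 = 2.074455 - (-0.221774)×(2.074455 - 2.041979)/(-0.221774 - (-0.569567))
       = 2.095164
Iteration 4:
  f(2.074455) = -0.221774
  f(2.095164) = 0.006842
  x_5 = 2.095164 - 0.006842×(2.095164 - 2.074455)/(0.006842 - (-0.221774))
       = 2.094544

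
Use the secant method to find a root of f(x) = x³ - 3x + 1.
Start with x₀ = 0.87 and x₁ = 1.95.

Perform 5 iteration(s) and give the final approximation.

f(x) = x³ - 3x + 1
x₀ = 0.87, x₁ = 1.95

Secant formula: x_{n+1} = x_n - f(x_n)(x_n - x_{n-1})/(f(x_n) - f(x_{n-1}))

Iteration 1:
  f(0.870000) = -0.951497
  f(1.950000) = 2.564875
  x_2 = 1.950000 - 2.564875×(1.950000 - 0.870000)/(2.564875 - (-0.951497))
       = 1.162238
Iteration 2:
  f(1.950000) = 2.564875
  f(1.162238) = -0.916766
  x_3 = 1.162238 - (-0.916766)×(1.162238 - 1.950000)/(-0.916766 - 2.564875)
       = 1.369667
Iteration 3:
  f(1.162238) = -0.916766
  f(1.369667) = -0.539523
  x_4 = 1.369667 - (-0.539523)×(1.369667 - 1.162238)/(-0.539523 - (-0.916766))
       = 1.666326
Iteration 4:
  f(1.369667) = -0.539523
  f(1.666326) = 0.627813
  x_5 = 1.666326 - 0.627813×(1.666326 - 1.369667)/(0.627813 - (-0.539523))
       = 1.506778
Iteration 5:
  f(1.666326) = 0.627813
  f(1.506778) = -0.099377
  x_6 = 1.506778 - (-0.099377)×(1.506778 - 1.666326)/(-0.099377 - 0.627813)
       = 1.528581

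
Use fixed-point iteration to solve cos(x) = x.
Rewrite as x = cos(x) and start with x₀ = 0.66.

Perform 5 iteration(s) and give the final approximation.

Equation: cos(x) = x
Fixed-point form: x = cos(x)
x₀ = 0.66

x_1 = g(0.660000) = 0.789992
x_2 = g(0.789992) = 0.703851
x_3 = g(0.703851) = 0.762356
x_4 = g(0.762356) = 0.723211
x_5 = g(0.723211) = 0.749685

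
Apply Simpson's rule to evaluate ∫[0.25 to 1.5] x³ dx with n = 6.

f(x) = x³
a = 0.25, b = 1.5, n = 6
h = (b - a)/n = 0.208333

Simpson's rule: (h/3)[f(x₀) + 4f(x₁) + 2f(x₂) + ... + f(xₙ)]

x_0 = 0.2500, f(x_0) = 0.015625, coefficient = 1
x_1 = 0.4583, f(x_1) = 0.096282, coefficient = 4
x_2 = 0.6667, f(x_2) = 0.296296, coefficient = 2
x_3 = 0.8750, f(x_3) = 0.669922, coefficient = 4
x_4 = 1.0833, f(x_4) = 1.271412, coefficient = 2
x_5 = 1.2917, f(x_5) = 2.155020, coefficient = 4
x_6 = 1.5000, f(x_6) = 3.375000, coefficient = 1

I ≈ (0.208333/3) × 18.210938 = 1.264648
Exact value: 1.264648
Error: 0.000000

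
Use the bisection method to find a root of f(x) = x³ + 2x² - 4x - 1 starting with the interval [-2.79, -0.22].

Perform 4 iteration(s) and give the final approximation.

f(x) = x³ + 2x² - 4x - 1
Initial interval: [-2.79, -0.22]

Iteration 1:
  c_1 = (-2.790000 + (-0.220000))/2 = -1.505000
  f(c_1) = f(-1.505000) = 6.141187
  f(a) × f(c) ≥ 0, new interval: [-1.505000, -0.220000]
Iteration 2:
  c_2 = (-1.505000 + (-0.220000))/2 = -0.862500
  f(c_2) = f(-0.862500) = 3.296193
  f(a) × f(c) ≥ 0, new interval: [-0.862500, -0.220000]
Iteration 3:
  c_3 = (-0.862500 + (-0.220000))/2 = -0.541250
  f(c_3) = f(-0.541250) = 1.592343
  f(a) × f(c) ≥ 0, new interval: [-0.541250, -0.220000]
Iteration 4:
  c_4 = (-0.541250 + (-0.220000))/2 = -0.380625
  f(c_4) = f(-0.380625) = 0.757108
  f(a) × f(c) ≥ 0, new interval: [-0.380625, -0.220000]

After 4 iteration(s), the approximation is c_4 = -0.380625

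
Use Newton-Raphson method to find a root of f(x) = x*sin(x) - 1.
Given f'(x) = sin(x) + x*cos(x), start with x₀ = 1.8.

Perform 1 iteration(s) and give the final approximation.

f(x) = x*sin(x) - 1
f'(x) = sin(x) + x*cos(x)
x₀ = 1.8

Newton-Raphson formula: x_{n+1} = x_n - f(x_n)/f'(x_n)

Iteration 1:
  f(1.800000) = 0.752926
  f'(1.800000) = 0.564884
  x_1 = 1.800000 - 0.752926/0.564884 = 0.467114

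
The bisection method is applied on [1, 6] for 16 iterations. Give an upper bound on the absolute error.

Bisection error bound: |error| ≤ (b-a)/2^n
|error| ≤ (6 - 1)/2^16 = 5/2^16
|error| ≤ 0.0000762939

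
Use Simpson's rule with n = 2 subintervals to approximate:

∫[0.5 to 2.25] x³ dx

f(x) = x³
a = 0.5, b = 2.25, n = 2
h = (b - a)/n = 0.875000

Simpson's rule: (h/3)[f(x₀) + 4f(x₁) + 2f(x₂) + ... + f(xₙ)]

x_0 = 0.5000, f(x_0) = 0.125000, coefficient = 1
x_1 = 1.3750, f(x_1) = 2.599609, coefficient = 4
x_2 = 2.2500, f(x_2) = 11.390625, coefficient = 1

I ≈ (0.875000/3) × 21.914062 = 6.391602
Exact value: 6.391602
Error: 0.000000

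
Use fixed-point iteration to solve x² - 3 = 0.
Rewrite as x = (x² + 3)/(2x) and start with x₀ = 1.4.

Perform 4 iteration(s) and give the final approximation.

Equation: x² - 3 = 0
Fixed-point form: x = (x² + 3)/(2x)
x₀ = 1.4

x_1 = g(1.400000) = 1.771429
x_2 = g(1.771429) = 1.732488
x_3 = g(1.732488) = 1.732051
x_4 = g(1.732051) = 1.732051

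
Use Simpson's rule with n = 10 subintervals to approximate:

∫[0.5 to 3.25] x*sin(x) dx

f(x) = x*sin(x)
a = 0.5, b = 3.25, n = 10
h = (b - a)/n = 0.275000

Simpson's rule: (h/3)[f(x₀) + 4f(x₁) + 2f(x₂) + ... + f(xₙ)]

x_0 = 0.5000, f(x_0) = 0.239713, coefficient = 1
x_1 = 0.7750, f(x_1) = 0.542280, coefficient = 4
x_2 = 1.0500, f(x_2) = 0.910794, coefficient = 2
x_3 = 1.3250, f(x_3) = 1.285176, coefficient = 4
x_4 = 1.6000, f(x_4) = 1.599318, coefficient = 2
x_5 = 1.8750, f(x_5) = 1.788911, coefficient = 4
x_6 = 2.1500, f(x_6) = 1.799332, coefficient = 2
x_7 = 2.4250, f(x_7) = 1.592787, coefficient = 4
x_8 = 2.7000, f(x_8) = 1.153926, coefficient = 2
x_9 = 2.9750, f(x_9) = 0.493324, coefficient = 4
x_10 = 3.2500, f(x_10) = -0.351634, coefficient = 1

I ≈ (0.275000/3) × 33.624726 = 3.082267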